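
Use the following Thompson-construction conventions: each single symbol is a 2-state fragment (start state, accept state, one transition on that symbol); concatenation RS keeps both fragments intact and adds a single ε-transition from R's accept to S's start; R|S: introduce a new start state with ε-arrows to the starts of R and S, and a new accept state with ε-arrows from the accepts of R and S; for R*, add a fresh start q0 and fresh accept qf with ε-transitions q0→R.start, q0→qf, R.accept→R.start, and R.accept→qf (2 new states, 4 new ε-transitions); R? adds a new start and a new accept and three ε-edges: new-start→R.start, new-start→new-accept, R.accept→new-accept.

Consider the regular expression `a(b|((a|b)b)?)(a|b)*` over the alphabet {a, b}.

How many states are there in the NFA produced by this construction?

24

By structural recursion:
Each of the 7 symbol leaves contributes a 2-state fragment.
  a|b — 6 states
  (a|b)b — 8 states
  ((a|b)b)? — 10 states
  b|((a|b)b)? — 14 states
  a|b — 6 states
  (a|b)* — 8 states
  a(b|((a|b)b)?)(a|b)* — 24 states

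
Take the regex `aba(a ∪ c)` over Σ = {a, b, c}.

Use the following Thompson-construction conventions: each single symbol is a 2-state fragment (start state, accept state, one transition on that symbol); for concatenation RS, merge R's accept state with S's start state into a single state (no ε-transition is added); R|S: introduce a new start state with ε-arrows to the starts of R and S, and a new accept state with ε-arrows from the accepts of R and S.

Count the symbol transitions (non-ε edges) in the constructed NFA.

Recursing over subexpressions:
Each of the 5 symbol leaves contributes exactly 1 symbol transition.
  a ∪ c = 2 symbol transitions
  aba(a ∪ c) = 5 symbol transitions

5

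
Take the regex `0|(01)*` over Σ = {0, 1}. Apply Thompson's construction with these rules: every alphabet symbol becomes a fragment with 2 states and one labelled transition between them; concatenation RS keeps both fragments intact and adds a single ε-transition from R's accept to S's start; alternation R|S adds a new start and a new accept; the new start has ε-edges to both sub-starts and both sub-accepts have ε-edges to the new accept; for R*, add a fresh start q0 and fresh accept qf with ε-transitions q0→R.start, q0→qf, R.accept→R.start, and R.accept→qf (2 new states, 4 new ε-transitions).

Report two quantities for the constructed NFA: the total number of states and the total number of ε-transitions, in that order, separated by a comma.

By structural recursion:
Each of the 3 symbol leaves contributes 2 states and 0 ε-transitions.
  01 — 4 states, 1 ε-transition
  (01)* — 6 states, 5 ε-transitions
  0|(01)* — 10 states, 9 ε-transitions

10, 9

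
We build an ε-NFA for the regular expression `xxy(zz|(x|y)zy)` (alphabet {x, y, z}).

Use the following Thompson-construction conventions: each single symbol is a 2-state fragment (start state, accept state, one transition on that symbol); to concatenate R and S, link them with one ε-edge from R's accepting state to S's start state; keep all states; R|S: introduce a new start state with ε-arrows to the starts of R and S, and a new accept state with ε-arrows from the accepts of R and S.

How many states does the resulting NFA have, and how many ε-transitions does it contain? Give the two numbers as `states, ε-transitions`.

Recursing over subexpressions:
Each of the 9 symbol leaves contributes 2 states and 0 ε-transitions.
  zz — 4 states, 1 ε-transition
  x|y — 6 states, 4 ε-transitions
  (x|y)zy — 10 states, 6 ε-transitions
  zz|(x|y)zy — 16 states, 11 ε-transitions
  xxy(zz|(x|y)zy) — 22 states, 14 ε-transitions

22, 14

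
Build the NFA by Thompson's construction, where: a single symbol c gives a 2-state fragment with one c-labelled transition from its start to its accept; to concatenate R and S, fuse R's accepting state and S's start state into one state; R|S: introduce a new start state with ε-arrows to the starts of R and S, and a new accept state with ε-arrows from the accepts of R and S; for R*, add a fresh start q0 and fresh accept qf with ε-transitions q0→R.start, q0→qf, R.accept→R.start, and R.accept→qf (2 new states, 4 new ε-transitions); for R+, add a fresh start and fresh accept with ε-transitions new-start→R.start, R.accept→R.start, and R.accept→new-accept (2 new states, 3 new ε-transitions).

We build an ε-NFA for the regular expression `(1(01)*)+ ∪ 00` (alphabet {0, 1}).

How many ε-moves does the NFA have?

11

Bottom-up over the parse tree:
Each of the 5 symbol leaves contributes 0 ε-transitions.
  01 : 0 ε-transitions
  (01)* : 4 ε-transitions
  1(01)* : 4 ε-transitions
  (1(01)*)+ : 7 ε-transitions
  00 : 0 ε-transitions
  (1(01)*)+ ∪ 00 : 11 ε-transitions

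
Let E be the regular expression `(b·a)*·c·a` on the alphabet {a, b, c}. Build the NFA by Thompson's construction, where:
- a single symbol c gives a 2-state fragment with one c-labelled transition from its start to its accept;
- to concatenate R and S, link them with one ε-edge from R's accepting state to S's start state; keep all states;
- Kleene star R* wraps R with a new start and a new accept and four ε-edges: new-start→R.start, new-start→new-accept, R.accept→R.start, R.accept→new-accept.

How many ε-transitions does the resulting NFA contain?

7

Per subexpression:
Each of the 4 symbol leaves contributes 0 ε-transitions.
  b·a → 1 ε-transition
  (b·a)* → 5 ε-transitions
  (b·a)*·c·a → 7 ε-transitions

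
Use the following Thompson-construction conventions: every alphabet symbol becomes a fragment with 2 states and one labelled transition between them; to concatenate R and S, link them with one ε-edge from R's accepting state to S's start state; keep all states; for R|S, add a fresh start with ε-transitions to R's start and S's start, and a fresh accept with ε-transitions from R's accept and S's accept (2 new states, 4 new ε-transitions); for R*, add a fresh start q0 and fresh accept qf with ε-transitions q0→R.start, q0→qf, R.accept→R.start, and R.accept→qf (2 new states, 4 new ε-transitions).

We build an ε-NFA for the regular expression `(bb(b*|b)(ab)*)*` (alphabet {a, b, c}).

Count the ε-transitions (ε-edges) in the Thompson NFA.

20

Recursing over subexpressions:
Each of the 6 symbol leaves contributes 0 ε-transitions.
  b* → 4 ε-transitions
  b*|b → 8 ε-transitions
  ab → 1 ε-transition
  (ab)* → 5 ε-transitions
  bb(b*|b)(ab)* → 16 ε-transitions
  (bb(b*|b)(ab)*)* → 20 ε-transitions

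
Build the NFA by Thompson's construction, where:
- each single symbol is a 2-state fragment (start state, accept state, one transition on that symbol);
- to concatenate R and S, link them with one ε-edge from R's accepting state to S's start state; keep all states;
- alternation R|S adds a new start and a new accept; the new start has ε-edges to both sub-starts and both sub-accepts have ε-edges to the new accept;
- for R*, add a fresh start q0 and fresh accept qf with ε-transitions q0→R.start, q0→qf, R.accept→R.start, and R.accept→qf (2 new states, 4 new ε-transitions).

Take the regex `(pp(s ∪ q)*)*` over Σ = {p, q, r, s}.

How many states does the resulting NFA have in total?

14

Bottom-up over the parse tree:
Each of the 4 symbol leaves contributes a 2-state fragment.
  s ∪ q : 6 states
  (s ∪ q)* : 8 states
  pp(s ∪ q)* : 12 states
  (pp(s ∪ q)*)* : 14 states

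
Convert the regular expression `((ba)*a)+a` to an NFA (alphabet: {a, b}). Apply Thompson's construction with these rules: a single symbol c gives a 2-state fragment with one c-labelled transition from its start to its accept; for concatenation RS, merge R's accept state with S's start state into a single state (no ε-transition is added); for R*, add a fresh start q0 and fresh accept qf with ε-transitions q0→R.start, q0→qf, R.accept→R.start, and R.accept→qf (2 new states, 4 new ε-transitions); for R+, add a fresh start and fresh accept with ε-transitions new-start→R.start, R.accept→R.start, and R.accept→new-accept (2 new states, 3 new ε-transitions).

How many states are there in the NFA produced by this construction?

Recursing over subexpressions:
Each of the 4 symbol leaves contributes a 2-state fragment.
  ba = 3 states
  (ba)* = 5 states
  (ba)*a = 6 states
  ((ba)*a)+ = 8 states
  ((ba)*a)+a = 9 states

9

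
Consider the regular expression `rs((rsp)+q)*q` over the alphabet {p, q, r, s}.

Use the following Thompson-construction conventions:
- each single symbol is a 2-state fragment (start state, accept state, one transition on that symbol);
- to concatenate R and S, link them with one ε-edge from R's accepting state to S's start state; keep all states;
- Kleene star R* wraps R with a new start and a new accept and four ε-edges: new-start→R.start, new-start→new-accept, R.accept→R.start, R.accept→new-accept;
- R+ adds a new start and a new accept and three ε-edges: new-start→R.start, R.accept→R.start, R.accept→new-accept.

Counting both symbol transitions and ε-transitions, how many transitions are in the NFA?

Building bottom-up:
Each of the 7 symbol leaves contributes 1 transition (1 symbol, 0 ε).
  rsp : 5 transitions (3 symbol, 2 ε)
  (rsp)+ : 8 transitions (3 symbol, 5 ε)
  (rsp)+q : 10 transitions (4 symbol, 6 ε)
  ((rsp)+q)* : 14 transitions (4 symbol, 10 ε)
  rs((rsp)+q)*q : 20 transitions (7 symbol, 13 ε)

20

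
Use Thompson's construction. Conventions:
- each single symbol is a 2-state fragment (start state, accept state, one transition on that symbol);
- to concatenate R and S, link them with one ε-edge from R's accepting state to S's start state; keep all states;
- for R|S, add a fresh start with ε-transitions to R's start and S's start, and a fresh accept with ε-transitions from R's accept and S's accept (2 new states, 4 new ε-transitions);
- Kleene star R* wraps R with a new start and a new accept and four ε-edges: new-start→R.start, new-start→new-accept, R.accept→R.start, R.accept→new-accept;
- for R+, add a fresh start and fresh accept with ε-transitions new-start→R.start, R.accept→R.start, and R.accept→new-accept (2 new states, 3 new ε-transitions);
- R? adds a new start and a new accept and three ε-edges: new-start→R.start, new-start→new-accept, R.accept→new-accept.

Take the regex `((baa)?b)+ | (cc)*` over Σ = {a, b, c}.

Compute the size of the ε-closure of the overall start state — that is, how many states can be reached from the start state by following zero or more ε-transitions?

Compute the ε-closure size of each fragment's start state recursively; a symbol fragment's start has no outgoing ε-edge, so its closure is just itself (size 1).
  baa → same as the first factor's closure: C = 1
  (baa)? → C = 1 (new start) + 1 (body) + 1 (new accept, via ε) = 3
  (baa)?b → the left operand accepts ε, so the closure extends into the next operand (via the concat ε-link); C = 3 + 1 = 4
  ((baa)?b)+ → new start ε-reaches only the body's start; the new accept needs a symbol first: C = 1 + 4 = 5
  cc → C equals the left operand's closure size = 1 (its accept is not ε-reachable, so the closure stops there)
  (cc)* → the star's fresh start ε-reaches both the body's start and the fresh accept: C = 2 + 1 = 3
  ((baa)?b)+ | (cc)* → new start ε-reaches every alternative's start; at least one alternative accepts ε, so the union's new accept is reached too: C = 1 + 5 + 3 + 1 = 10

10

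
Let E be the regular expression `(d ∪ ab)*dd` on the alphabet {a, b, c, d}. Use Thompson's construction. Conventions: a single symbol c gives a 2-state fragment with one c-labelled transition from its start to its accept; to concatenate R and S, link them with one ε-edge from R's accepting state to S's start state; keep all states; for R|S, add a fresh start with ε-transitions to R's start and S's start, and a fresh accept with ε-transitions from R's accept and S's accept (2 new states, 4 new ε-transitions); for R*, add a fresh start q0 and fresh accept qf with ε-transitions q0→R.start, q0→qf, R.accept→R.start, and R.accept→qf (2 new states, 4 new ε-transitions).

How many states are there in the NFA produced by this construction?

14

Building bottom-up:
Each of the 5 symbol leaves contributes a 2-state fragment.
  ab = 4 states
  d ∪ ab = 8 states
  (d ∪ ab)* = 10 states
  (d ∪ ab)*dd = 14 states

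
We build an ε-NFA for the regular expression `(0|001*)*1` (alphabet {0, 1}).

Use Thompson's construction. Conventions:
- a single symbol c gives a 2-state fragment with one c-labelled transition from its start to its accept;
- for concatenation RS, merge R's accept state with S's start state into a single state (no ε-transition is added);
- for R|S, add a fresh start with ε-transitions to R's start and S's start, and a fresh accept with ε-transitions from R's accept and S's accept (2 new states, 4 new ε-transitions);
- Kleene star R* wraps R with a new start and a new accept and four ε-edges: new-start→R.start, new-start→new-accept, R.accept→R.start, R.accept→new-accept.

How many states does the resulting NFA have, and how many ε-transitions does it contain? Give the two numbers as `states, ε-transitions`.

13, 12

Building bottom-up:
Each of the 5 symbol leaves contributes 2 states and 0 ε-transitions.
  1* = 4 states, 4 ε-transitions
  001* = 6 states, 4 ε-transitions
  0|001* = 10 states, 8 ε-transitions
  (0|001*)* = 12 states, 12 ε-transitions
  (0|001*)*1 = 13 states, 12 ε-transitions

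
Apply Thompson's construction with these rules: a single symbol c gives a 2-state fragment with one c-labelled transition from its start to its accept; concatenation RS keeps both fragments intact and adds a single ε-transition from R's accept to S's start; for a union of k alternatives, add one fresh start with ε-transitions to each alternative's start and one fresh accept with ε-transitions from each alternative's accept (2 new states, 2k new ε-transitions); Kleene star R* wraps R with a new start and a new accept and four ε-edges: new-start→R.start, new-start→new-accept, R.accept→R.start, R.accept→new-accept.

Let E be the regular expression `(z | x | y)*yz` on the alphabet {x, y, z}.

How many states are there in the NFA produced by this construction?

14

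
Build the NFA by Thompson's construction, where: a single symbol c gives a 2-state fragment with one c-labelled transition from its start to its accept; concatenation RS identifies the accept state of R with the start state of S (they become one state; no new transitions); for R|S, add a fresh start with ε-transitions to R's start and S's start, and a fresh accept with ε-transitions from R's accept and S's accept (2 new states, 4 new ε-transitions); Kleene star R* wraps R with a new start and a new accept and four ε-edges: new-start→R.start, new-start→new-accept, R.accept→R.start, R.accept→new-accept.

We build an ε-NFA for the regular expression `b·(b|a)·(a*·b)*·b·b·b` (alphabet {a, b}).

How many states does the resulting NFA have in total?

16

Recursing over subexpressions:
Each of the 8 symbol leaves contributes a 2-state fragment.
  b|a : 6 states
  a* : 4 states
  a*·b : 5 states
  (a*·b)* : 7 states
  b·(b|a)·(a*·b)*·b·b·b : 16 states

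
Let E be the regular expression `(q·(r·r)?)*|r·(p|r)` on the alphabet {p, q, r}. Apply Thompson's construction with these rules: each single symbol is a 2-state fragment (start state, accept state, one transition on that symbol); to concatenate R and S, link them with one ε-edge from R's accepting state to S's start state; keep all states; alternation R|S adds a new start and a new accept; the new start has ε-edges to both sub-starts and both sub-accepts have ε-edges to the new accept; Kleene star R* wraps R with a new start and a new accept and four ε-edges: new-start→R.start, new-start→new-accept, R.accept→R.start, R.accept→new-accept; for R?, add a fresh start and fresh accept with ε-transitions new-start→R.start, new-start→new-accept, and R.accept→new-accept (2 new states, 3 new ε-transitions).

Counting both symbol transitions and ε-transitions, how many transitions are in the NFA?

24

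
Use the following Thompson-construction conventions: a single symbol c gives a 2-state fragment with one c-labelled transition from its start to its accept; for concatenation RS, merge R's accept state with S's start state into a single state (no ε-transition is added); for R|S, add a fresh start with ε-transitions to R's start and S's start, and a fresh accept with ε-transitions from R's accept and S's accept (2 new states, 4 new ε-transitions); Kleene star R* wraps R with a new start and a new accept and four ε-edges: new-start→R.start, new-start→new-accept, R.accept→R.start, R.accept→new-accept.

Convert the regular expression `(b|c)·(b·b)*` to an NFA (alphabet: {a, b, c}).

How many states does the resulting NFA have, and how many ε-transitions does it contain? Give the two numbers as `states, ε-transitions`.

Bottom-up over the parse tree:
Each of the 4 symbol leaves contributes 2 states and 0 ε-transitions.
  b|c : 6 states, 4 ε-transitions
  b·b : 3 states, 0 ε-transitions
  (b·b)* : 5 states, 4 ε-transitions
  (b|c)·(b·b)* : 10 states, 8 ε-transitions

10, 8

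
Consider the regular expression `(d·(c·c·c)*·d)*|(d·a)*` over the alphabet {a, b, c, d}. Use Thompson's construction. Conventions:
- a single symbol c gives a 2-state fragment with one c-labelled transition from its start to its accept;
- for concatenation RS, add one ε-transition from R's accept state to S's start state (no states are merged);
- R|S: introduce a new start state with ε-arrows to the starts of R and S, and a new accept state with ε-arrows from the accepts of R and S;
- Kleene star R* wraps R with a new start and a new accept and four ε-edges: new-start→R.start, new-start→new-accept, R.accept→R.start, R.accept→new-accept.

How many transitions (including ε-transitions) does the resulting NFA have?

28

Recursing over subexpressions:
Each of the 7 symbol leaves contributes 1 transition (1 symbol, 0 ε).
  c·c·c : 5 transitions (3 symbol, 2 ε)
  (c·c·c)* : 9 transitions (3 symbol, 6 ε)
  d·(c·c·c)*·d : 13 transitions (5 symbol, 8 ε)
  (d·(c·c·c)*·d)* : 17 transitions (5 symbol, 12 ε)
  d·a : 3 transitions (2 symbol, 1 ε)
  (d·a)* : 7 transitions (2 symbol, 5 ε)
  (d·(c·c·c)*·d)*|(d·a)* : 28 transitions (7 symbol, 21 ε)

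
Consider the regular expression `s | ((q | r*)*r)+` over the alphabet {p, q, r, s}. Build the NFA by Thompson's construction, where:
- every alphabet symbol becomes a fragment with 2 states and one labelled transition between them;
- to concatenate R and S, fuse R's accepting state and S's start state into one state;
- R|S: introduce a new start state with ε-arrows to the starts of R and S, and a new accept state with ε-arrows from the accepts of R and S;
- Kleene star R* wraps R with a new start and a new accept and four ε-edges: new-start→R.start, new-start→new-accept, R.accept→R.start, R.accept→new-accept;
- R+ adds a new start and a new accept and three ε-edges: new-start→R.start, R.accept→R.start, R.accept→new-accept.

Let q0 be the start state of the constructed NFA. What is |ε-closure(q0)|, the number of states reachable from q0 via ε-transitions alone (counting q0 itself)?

11

Work bottom-up. For each fragment F, track |ε-closure(F.start)| and whether F's accept lies in that closure (i.e. whether F accepts ε). A single-symbol fragment has closure size 1 and does not accept ε.
  r* → new start has ε-edges to the inner start and to the new accept, so |ε-closure| = 2 + 1 = 3
  q | r* → |ε-closure| = 1 (new start) + (1 + 3) + 1 (new accept, since some branch ε-reaches its own accept) = 6
  (q | r*)* → |ε-closure| = 1 (new start) + 6 (body) + 1 (new accept) = 8
  (q | r*)*r → |ε-closure| = 8 + (1−1) = 8 (closure spills across the concat boundary because the left factor accepts ε)
  ((q | r*)*r)+ → |ε-closure| = 1 + 8 = 9 (the body doesn't accept ε, so the new accept is not reached)
  s | ((q | r*)*r)+ → |ε-closure| = 1 + 1 + 9 = 11 (the new accept is not ε-reachable since no branch accepts ε)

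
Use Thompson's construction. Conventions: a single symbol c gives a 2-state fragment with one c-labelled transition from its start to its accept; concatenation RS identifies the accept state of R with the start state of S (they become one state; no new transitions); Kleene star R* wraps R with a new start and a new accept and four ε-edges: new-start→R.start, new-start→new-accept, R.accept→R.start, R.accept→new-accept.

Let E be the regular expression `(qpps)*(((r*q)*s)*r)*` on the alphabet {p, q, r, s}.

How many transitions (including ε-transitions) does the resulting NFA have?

28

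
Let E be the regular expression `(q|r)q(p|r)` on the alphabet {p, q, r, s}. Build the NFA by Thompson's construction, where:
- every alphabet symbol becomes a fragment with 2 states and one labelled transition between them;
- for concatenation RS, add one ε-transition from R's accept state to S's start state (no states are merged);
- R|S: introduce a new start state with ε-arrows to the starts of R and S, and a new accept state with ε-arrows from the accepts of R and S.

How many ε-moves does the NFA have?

Bottom-up over the parse tree:
Each of the 5 symbol leaves contributes 0 ε-transitions.
  q|r → 4 ε-transitions
  p|r → 4 ε-transitions
  (q|r)q(p|r) → 10 ε-transitions

10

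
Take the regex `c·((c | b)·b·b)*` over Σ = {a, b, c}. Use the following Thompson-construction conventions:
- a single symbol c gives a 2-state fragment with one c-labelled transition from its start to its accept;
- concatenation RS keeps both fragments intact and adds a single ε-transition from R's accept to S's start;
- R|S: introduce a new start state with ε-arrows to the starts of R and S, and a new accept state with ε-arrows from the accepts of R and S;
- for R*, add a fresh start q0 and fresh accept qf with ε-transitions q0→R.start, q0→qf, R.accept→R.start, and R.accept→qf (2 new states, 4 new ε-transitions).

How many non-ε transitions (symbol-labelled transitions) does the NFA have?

5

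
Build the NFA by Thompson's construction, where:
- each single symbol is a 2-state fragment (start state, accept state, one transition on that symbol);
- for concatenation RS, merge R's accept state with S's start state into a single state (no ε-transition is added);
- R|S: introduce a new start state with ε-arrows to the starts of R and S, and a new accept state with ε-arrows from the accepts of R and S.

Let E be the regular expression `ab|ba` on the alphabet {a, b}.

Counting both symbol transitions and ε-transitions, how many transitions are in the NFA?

8

Bottom-up over the parse tree:
Each of the 4 symbol leaves contributes 1 transition (1 symbol, 0 ε).
  ab = 2 transitions (2 symbol, 0 ε)
  ba = 2 transitions (2 symbol, 0 ε)
  ab|ba = 8 transitions (4 symbol, 4 ε)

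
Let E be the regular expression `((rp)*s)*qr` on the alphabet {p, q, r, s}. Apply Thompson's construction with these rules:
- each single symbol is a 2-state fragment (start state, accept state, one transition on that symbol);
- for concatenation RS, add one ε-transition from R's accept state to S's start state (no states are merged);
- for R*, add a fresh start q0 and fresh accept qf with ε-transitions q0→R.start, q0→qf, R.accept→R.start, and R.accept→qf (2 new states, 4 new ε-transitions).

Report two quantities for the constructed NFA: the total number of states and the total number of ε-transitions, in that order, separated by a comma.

14, 12

Recursing over subexpressions:
Each of the 5 symbol leaves contributes 2 states and 0 ε-transitions.
  rp : 4 states, 1 ε-transition
  (rp)* : 6 states, 5 ε-transitions
  (rp)*s : 8 states, 6 ε-transitions
  ((rp)*s)* : 10 states, 10 ε-transitions
  ((rp)*s)*qr : 14 states, 12 ε-transitions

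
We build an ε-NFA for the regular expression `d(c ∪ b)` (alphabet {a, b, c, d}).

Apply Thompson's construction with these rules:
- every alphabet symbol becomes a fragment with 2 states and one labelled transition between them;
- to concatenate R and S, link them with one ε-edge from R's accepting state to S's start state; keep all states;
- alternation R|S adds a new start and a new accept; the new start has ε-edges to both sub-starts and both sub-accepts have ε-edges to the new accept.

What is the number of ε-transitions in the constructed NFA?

Per subexpression:
Each of the 3 symbol leaves contributes 0 ε-transitions.
  c ∪ b — 4 ε-transitions
  d(c ∪ b) — 5 ε-transitions

5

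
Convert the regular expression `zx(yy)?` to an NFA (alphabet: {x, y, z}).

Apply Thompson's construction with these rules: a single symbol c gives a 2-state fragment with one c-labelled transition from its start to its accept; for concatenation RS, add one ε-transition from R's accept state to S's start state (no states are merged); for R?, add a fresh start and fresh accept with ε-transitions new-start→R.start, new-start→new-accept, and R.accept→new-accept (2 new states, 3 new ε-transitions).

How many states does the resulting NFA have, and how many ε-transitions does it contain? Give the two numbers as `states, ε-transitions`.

Per subexpression:
Each of the 4 symbol leaves contributes 2 states and 0 ε-transitions.
  yy = 4 states, 1 ε-transition
  (yy)? = 6 states, 4 ε-transitions
  zx(yy)? = 10 states, 6 ε-transitions

10, 6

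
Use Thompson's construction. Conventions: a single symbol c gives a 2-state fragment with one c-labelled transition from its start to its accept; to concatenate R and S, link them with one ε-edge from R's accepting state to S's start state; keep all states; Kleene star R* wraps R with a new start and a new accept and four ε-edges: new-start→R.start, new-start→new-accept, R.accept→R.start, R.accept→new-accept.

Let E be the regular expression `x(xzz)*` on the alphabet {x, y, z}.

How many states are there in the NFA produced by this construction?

10

By structural recursion:
Each of the 4 symbol leaves contributes a 2-state fragment.
  xzz : 6 states
  (xzz)* : 8 states
  x(xzz)* : 10 states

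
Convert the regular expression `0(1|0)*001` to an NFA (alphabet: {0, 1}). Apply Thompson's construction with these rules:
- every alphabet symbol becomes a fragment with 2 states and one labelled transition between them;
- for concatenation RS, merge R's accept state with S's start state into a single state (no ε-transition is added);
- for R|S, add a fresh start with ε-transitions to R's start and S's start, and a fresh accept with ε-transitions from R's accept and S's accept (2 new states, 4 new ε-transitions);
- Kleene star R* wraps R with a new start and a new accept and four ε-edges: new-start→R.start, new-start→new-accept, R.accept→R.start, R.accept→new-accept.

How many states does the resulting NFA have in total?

12

Recursing over subexpressions:
Each of the 6 symbol leaves contributes a 2-state fragment.
  1|0 → 6 states
  (1|0)* → 8 states
  0(1|0)*001 → 12 states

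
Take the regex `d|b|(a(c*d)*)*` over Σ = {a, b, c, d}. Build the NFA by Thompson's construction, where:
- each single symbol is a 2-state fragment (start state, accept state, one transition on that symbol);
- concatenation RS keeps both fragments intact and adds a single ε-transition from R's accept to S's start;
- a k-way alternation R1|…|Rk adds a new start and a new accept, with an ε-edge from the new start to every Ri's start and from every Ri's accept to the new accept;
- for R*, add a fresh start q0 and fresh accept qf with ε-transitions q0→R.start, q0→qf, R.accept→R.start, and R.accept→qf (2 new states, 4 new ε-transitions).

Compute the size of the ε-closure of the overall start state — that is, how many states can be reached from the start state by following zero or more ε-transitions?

7

Work bottom-up. For each fragment F, track |ε-closure(F.start)| and whether F's accept lies in that closure (i.e. whether F accepts ε). A single-symbol fragment has closure size 1 and does not accept ε.
  c* — the star's fresh start ε-reaches both the body's start and the fresh accept: C = 2 + 1 = 3
  c*d — C = 3 + 1 = 4 (closure spills across the concat boundary because the left factor accepts ε)
  (c*d)* — new start has ε-edges to the inner start and to the new accept, so C = 2 + 4 = 6
  a(c*d)* — C equals the left operand's closure size = 1 (its accept is not ε-reachable, so the closure stops there)
  (a(c*d)*)* — the star's fresh start ε-reaches both the body's start and the fresh accept: C = 2 + 1 = 3
  d|b|(a(c*d)*)* — C = 1 (new start) + (1 + 1 + 3) + 1 (new accept, since some branch ε-reaches its own accept) = 7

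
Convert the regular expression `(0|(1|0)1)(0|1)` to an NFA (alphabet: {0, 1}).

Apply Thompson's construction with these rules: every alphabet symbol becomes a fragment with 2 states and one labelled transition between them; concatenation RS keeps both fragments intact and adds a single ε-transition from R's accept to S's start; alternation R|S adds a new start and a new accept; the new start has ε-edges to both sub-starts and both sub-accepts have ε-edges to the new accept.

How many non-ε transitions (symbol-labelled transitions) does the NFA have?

6

Bottom-up over the parse tree:
Each of the 6 symbol leaves contributes exactly 1 symbol transition.
  1|0 → 2 symbol transitions
  (1|0)1 → 3 symbol transitions
  0|(1|0)1 → 4 symbol transitions
  0|1 → 2 symbol transitions
  (0|(1|0)1)(0|1) → 6 symbol transitions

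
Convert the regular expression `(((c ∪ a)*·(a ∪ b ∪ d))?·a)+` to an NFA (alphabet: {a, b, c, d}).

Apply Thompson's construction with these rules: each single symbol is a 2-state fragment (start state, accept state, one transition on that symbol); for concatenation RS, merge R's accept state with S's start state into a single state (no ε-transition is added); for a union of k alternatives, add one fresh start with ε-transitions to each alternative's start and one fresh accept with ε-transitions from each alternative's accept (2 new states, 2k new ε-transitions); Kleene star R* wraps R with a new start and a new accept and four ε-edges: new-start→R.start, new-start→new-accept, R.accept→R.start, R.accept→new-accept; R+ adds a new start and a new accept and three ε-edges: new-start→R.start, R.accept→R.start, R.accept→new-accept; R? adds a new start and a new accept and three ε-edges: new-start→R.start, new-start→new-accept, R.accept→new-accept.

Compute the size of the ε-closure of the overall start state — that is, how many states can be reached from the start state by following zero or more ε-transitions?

11

Compute the ε-closure size of each fragment's start state recursively; a symbol fragment's start has no outgoing ε-edge, so its closure is just itself (size 1).
  c ∪ a : |closure| = 1 + 1 + 1 = 3 (the new accept is not ε-reachable since no branch accepts ε)
  (c ∪ a)* : new start has ε-edges to the inner start and to the new accept, so |closure| = 2 + 3 = 5
  a ∪ b ∪ d : new start ε-reaches every alternative's start; none of them accept ε, so the new accept is not reached: |closure| = 1 + 1 + 1 + 1 = 4
  (c ∪ a)*·(a ∪ b ∪ d) : |closure| = 5 + (4−1) = 8 (closure spills across the concat boundary because the left factor accepts ε)
  ((c ∪ a)*·(a ∪ b ∪ d))? : new start has ε-edges to the inner start and to the new accept, so |closure| = 2 + 8 = 10
  ((c ∪ a)*·(a ∪ b ∪ d))?·a : |closure| = 10 + (1−1) = 10 (closure spills across the concat boundary because the left factor accepts ε)
  (((c ∪ a)*·(a ∪ b ∪ d))?·a)+ : new start ε-reaches only the body's start; the new accept needs a symbol first: |closure| = 1 + 10 = 11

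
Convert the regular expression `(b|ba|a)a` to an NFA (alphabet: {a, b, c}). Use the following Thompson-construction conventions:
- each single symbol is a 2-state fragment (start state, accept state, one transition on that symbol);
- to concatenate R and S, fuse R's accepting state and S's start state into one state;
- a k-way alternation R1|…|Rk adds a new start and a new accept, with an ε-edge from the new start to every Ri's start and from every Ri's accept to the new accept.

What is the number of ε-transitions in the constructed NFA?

6

Per subexpression:
Each of the 5 symbol leaves contributes 0 ε-transitions.
  ba — 0 ε-transitions
  b|ba|a — 6 ε-transitions
  (b|ba|a)a — 6 ε-transitions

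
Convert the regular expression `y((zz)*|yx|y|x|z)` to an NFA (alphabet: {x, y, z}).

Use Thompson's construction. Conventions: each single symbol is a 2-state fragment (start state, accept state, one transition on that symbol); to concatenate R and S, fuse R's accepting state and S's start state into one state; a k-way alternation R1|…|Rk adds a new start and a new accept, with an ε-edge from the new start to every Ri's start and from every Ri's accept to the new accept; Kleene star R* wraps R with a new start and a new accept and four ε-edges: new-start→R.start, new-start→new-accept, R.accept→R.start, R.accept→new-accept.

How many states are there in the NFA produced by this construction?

17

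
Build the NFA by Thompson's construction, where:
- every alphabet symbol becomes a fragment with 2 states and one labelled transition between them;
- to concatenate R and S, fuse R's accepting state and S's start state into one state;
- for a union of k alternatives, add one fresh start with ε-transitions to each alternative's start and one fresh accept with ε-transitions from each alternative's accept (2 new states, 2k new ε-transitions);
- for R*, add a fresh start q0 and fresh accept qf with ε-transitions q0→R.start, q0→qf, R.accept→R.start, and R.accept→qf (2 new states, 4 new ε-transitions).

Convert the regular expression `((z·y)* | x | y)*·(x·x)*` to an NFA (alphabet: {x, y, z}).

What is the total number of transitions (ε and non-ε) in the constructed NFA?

Recursing over subexpressions:
Each of the 6 symbol leaves contributes 1 transition (1 symbol, 0 ε).
  z·y → 2 transitions (2 symbol, 0 ε)
  (z·y)* → 6 transitions (2 symbol, 4 ε)
  (z·y)* | x | y → 14 transitions (4 symbol, 10 ε)
  ((z·y)* | x | y)* → 18 transitions (4 symbol, 14 ε)
  x·x → 2 transitions (2 symbol, 0 ε)
  (x·x)* → 6 transitions (2 symbol, 4 ε)
  ((z·y)* | x | y)*·(x·x)* → 24 transitions (6 symbol, 18 ε)

24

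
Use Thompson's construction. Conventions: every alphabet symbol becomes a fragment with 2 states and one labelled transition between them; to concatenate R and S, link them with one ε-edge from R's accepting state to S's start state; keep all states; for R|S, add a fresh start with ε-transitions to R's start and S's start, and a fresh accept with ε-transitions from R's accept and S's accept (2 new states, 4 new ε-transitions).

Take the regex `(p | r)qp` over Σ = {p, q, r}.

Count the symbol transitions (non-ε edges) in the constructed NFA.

4

Per subexpression:
Each of the 4 symbol leaves contributes exactly 1 symbol transition.
  p | r : 2 symbol transitions
  (p | r)qp : 4 symbol transitions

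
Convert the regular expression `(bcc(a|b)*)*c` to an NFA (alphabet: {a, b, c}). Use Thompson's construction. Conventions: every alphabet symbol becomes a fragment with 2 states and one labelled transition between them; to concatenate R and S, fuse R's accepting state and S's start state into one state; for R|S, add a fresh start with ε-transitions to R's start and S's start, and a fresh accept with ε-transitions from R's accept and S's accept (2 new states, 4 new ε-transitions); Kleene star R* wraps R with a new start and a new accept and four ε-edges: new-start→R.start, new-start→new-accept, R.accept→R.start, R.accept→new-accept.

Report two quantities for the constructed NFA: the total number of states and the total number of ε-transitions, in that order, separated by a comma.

Bottom-up over the parse tree:
Each of the 6 symbol leaves contributes 2 states and 0 ε-transitions.
  a|b = 6 states, 4 ε-transitions
  (a|b)* = 8 states, 8 ε-transitions
  bcc(a|b)* = 11 states, 8 ε-transitions
  (bcc(a|b)*)* = 13 states, 12 ε-transitions
  (bcc(a|b)*)*c = 14 states, 12 ε-transitions

14, 12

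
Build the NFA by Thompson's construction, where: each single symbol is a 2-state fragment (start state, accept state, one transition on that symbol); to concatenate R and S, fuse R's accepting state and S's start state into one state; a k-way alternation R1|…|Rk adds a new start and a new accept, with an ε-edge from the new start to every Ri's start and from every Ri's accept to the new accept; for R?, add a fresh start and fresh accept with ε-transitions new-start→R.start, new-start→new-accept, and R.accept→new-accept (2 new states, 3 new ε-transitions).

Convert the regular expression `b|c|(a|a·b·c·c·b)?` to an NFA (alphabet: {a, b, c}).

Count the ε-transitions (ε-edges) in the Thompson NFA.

13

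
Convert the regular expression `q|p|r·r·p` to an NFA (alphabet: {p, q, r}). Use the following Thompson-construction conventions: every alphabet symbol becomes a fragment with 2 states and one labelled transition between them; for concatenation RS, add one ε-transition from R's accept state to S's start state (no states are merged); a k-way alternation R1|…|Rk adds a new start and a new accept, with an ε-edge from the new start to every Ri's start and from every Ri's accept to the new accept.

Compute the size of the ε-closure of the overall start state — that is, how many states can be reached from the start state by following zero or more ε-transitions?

Work bottom-up. For each fragment F, track |ε-closure(F.start)| and whether F's accept lies in that closure (i.e. whether F accepts ε). A single-symbol fragment has closure size 1 and does not accept ε.
  r·r·p → same as the first factor's closure: |closure| = 1
  q|p|r·r·p → |closure| = 1 + 1 + 1 + 1 = 4 (the new accept is not ε-reachable since no branch accepts ε)

4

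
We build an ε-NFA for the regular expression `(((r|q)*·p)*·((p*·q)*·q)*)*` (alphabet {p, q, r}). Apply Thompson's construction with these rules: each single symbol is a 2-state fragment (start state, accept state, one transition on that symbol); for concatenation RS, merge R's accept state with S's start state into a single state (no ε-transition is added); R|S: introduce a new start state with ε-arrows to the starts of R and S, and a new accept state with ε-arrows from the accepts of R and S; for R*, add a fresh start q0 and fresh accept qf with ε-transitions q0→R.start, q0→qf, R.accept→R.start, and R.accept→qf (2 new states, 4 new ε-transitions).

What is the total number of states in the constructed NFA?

Building bottom-up:
Each of the 6 symbol leaves contributes a 2-state fragment.
  r|q — 6 states
  (r|q)* — 8 states
  (r|q)*·p — 9 states
  ((r|q)*·p)* — 11 states
  p* — 4 states
  p*·q — 5 states
  (p*·q)* — 7 states
  (p*·q)*·q — 8 states
  ((p*·q)*·q)* — 10 states
  ((r|q)*·p)*·((p*·q)*·q)* — 20 states
  (((r|q)*·p)*·((p*·q)*·q)*)* — 22 states

22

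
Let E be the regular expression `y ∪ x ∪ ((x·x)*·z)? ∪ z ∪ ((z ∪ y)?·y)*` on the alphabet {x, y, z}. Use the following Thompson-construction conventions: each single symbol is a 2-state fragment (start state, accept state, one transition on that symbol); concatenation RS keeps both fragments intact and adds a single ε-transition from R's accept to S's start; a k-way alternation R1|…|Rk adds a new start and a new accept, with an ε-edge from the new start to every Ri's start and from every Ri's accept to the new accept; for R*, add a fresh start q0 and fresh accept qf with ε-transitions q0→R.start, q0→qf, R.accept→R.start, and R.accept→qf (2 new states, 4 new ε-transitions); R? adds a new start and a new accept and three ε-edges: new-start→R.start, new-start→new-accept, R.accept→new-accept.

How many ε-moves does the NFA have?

Per subexpression:
Each of the 9 symbol leaves contributes 0 ε-transitions.
  x·x → 1 ε-transition
  (x·x)* → 5 ε-transitions
  (x·x)*·z → 6 ε-transitions
  ((x·x)*·z)? → 9 ε-transitions
  z ∪ y → 4 ε-transitions
  (z ∪ y)? → 7 ε-transitions
  (z ∪ y)?·y → 8 ε-transitions
  ((z ∪ y)?·y)* → 12 ε-transitions
  y ∪ x ∪ ((x·x)*·z)? ∪ z ∪ ((z ∪ y)?·y)* → 31 ε-transitions

31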